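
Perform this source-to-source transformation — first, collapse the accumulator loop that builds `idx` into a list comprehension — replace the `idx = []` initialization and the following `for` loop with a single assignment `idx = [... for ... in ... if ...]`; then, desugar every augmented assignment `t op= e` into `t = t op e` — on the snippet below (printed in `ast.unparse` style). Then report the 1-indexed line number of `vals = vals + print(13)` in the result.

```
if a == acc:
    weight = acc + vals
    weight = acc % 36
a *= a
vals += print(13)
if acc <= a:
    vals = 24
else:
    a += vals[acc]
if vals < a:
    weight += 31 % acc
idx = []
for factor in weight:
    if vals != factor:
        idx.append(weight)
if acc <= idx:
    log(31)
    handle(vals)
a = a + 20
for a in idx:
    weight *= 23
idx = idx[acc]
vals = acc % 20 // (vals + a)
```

5

Transformed code:
if a == acc:
    weight = acc + vals
    weight = acc % 36
a = a * a
vals = vals + print(13)
if acc <= a:
    vals = 24
else:
    a = a + vals[acc]
if vals < a:
    weight = weight + 31 % acc
idx = [weight for factor in weight if vals != factor]
if acc <= idx:
    log(31)
    handle(vals)
a = a + 20
for a in idx:
    weight = weight * 23
idx = idx[acc]
vals = acc % 20 // (vals + a)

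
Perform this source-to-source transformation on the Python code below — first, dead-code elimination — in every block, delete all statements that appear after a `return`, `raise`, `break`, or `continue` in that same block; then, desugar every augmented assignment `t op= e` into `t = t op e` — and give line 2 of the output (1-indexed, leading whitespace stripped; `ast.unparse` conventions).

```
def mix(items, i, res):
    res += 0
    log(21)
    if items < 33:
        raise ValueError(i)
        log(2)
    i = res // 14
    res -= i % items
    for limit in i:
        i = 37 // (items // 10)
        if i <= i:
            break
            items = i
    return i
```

Transformed code:
def mix(items, i, res):
    res = res + 0
    log(21)
    if items < 33:
        raise ValueError(i)
    i = res // 14
    res = res - i % items
    for limit in i:
        i = 37 // (items // 10)
        if i <= i:
            break
    return i

res = res + 0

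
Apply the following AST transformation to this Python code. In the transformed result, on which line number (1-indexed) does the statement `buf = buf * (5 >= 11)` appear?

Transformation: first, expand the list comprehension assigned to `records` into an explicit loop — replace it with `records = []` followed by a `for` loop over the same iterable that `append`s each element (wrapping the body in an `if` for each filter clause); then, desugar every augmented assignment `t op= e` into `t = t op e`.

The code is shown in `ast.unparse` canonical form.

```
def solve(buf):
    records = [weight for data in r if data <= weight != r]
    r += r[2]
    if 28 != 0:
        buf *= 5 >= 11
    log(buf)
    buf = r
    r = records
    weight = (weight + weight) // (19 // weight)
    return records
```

Transformed code:
def solve(buf):
    records = []
    for data in r:
        if data <= weight != r:
            records.append(weight)
    r = r + r[2]
    if 28 != 0:
        buf = buf * (5 >= 11)
    log(buf)
    buf = r
    r = records
    weight = (weight + weight) // (19 // weight)
    return records

8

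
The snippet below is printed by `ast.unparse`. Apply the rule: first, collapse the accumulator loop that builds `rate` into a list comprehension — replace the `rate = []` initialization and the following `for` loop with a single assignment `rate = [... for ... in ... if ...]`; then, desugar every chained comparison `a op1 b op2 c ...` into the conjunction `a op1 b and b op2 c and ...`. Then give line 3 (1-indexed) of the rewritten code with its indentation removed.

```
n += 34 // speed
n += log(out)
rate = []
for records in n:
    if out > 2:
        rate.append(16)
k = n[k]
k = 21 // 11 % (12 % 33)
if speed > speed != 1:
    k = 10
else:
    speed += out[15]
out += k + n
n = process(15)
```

Transformed code:
n += 34 // speed
n += log(out)
rate = [16 for records in n if out > 2]
k = n[k]
k = 21 // 11 % (12 % 33)
if speed > speed and speed != 1:
    k = 10
else:
    speed += out[15]
out += k + n
n = process(15)

rate = [16 for records in n if out > 2]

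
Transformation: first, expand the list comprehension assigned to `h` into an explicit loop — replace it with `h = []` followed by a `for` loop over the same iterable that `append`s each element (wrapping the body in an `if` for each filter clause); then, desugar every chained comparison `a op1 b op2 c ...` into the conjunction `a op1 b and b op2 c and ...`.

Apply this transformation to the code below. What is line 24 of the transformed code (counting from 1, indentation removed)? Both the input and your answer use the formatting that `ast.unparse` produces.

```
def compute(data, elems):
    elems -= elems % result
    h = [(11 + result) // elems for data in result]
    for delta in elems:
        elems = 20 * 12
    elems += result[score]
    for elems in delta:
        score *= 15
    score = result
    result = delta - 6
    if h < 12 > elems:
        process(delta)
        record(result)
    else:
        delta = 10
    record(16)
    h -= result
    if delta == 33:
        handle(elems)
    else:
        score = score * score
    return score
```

return score

Transformed code:
def compute(data, elems):
    elems -= elems % result
    h = []
    for data in result:
        h.append((11 + result) // elems)
    for delta in elems:
        elems = 20 * 12
    elems += result[score]
    for elems in delta:
        score *= 15
    score = result
    result = delta - 6
    if h < 12 and 12 > elems:
        process(delta)
        record(result)
    else:
        delta = 10
    record(16)
    h -= result
    if delta == 33:
        handle(elems)
    else:
        score = score * score
    return score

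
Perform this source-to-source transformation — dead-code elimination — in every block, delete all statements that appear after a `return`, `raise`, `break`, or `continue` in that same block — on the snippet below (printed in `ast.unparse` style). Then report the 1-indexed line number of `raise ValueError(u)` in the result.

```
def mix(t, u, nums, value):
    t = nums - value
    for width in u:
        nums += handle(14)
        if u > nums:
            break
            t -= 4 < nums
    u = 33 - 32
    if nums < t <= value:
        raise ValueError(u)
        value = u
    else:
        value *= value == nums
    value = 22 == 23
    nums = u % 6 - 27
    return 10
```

9

Transformed code:
def mix(t, u, nums, value):
    t = nums - value
    for width in u:
        nums += handle(14)
        if u > nums:
            break
    u = 33 - 32
    if nums < t <= value:
        raise ValueError(u)
    else:
        value *= value == nums
    value = 22 == 23
    nums = u % 6 - 27
    return 10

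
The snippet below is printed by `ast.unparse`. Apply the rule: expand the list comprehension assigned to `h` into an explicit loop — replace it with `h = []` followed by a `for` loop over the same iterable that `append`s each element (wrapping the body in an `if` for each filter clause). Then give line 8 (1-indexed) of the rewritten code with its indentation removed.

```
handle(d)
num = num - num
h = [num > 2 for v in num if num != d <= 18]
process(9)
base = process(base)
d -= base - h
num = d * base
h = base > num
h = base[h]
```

Transformed code:
handle(d)
num = num - num
h = []
for v in num:
    if num != d <= 18:
        h.append(num > 2)
process(9)
base = process(base)
d -= base - h
num = d * base
h = base > num
h = base[h]

base = process(base)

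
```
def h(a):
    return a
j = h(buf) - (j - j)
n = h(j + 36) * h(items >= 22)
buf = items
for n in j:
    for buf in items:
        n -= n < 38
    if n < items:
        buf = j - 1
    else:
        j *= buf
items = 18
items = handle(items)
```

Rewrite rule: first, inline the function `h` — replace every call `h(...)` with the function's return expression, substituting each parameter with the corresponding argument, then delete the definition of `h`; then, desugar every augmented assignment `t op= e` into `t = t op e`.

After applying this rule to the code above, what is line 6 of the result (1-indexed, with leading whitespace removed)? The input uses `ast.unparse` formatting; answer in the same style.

Transformed code:
j = buf - (j - j)
n = (j + 36) * (items >= 22)
buf = items
for n in j:
    for buf in items:
        n = n - (n < 38)
    if n < items:
        buf = j - 1
    else:
        j = j * buf
items = 18
items = handle(items)

n = n - (n < 38)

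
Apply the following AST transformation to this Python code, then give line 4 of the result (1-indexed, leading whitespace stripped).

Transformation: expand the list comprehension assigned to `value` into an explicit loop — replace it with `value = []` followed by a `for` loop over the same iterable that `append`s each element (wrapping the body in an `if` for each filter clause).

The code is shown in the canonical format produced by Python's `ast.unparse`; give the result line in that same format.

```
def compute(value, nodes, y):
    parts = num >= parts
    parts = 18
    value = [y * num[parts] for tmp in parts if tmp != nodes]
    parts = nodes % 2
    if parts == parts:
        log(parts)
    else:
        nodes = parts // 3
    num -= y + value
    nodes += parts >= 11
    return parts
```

Transformed code:
def compute(value, nodes, y):
    parts = num >= parts
    parts = 18
    value = []
    for tmp in parts:
        if tmp != nodes:
            value.append(y * num[parts])
    parts = nodes % 2
    if parts == parts:
        log(parts)
    else:
        nodes = parts // 3
    num -= y + value
    nodes += parts >= 11
    return parts

value = []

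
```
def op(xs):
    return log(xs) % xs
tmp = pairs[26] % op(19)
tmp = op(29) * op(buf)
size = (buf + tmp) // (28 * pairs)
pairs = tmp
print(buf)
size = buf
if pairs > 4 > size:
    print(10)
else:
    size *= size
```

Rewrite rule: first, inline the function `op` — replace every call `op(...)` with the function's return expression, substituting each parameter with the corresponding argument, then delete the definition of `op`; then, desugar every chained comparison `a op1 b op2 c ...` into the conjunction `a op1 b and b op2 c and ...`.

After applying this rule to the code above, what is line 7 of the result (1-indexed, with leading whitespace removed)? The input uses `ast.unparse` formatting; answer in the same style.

Transformed code:
tmp = pairs[26] % (log(19) % 19)
tmp = log(29) % 29 * (log(buf) % buf)
size = (buf + tmp) // (28 * pairs)
pairs = tmp
print(buf)
size = buf
if pairs > 4 and 4 > size:
    print(10)
else:
    size *= size

if pairs > 4 and 4 > size:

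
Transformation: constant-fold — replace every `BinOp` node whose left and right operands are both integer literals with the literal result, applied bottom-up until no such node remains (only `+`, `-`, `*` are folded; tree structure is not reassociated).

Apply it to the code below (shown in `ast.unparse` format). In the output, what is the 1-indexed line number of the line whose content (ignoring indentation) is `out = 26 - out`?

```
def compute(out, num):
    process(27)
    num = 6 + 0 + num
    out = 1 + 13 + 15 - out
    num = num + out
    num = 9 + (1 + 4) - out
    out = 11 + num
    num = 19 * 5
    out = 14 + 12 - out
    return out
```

Transformed code:
def compute(out, num):
    process(27)
    num = 6 + num
    out = 29 - out
    num = num + out
    num = 14 - out
    out = 11 + num
    num = 95
    out = 26 - out
    return out

9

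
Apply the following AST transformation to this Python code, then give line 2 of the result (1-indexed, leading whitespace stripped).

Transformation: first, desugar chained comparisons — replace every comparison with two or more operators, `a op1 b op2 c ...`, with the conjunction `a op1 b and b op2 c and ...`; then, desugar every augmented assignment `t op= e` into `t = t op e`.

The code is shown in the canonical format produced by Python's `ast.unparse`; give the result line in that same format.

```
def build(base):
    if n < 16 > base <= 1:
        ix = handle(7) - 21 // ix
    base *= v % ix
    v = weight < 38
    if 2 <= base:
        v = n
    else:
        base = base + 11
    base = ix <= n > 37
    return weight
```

if n < 16 and 16 > base and (base <= 1):

Transformed code:
def build(base):
    if n < 16 and 16 > base and (base <= 1):
        ix = handle(7) - 21 // ix
    base = base * (v % ix)
    v = weight < 38
    if 2 <= base:
        v = n
    else:
        base = base + 11
    base = ix <= n and n > 37
    return weight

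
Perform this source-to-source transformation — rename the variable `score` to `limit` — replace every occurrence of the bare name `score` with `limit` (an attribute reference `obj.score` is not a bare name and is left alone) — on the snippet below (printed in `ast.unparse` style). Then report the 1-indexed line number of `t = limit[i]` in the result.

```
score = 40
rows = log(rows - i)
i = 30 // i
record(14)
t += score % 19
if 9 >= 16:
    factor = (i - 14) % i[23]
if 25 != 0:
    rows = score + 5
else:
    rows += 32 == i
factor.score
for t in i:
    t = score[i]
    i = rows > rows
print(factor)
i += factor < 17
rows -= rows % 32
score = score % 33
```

Transformed code:
limit = 40
rows = log(rows - i)
i = 30 // i
record(14)
t += limit % 19
if 9 >= 16:
    factor = (i - 14) % i[23]
if 25 != 0:
    rows = limit + 5
else:
    rows += 32 == i
factor.score
for t in i:
    t = limit[i]
    i = rows > rows
print(factor)
i += factor < 17
rows -= rows % 32
limit = limit % 33

14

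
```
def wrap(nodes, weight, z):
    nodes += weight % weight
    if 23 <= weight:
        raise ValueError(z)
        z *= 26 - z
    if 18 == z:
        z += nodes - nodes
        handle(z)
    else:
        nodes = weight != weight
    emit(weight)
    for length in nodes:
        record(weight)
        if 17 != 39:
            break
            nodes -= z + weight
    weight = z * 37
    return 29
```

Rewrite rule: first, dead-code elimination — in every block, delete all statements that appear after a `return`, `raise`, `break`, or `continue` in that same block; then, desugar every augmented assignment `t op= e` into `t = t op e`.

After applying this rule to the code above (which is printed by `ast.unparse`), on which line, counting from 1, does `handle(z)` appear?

Transformed code:
def wrap(nodes, weight, z):
    nodes = nodes + weight % weight
    if 23 <= weight:
        raise ValueError(z)
    if 18 == z:
        z = z + (nodes - nodes)
        handle(z)
    else:
        nodes = weight != weight
    emit(weight)
    for length in nodes:
        record(weight)
        if 17 != 39:
            break
    weight = z * 37
    return 29

7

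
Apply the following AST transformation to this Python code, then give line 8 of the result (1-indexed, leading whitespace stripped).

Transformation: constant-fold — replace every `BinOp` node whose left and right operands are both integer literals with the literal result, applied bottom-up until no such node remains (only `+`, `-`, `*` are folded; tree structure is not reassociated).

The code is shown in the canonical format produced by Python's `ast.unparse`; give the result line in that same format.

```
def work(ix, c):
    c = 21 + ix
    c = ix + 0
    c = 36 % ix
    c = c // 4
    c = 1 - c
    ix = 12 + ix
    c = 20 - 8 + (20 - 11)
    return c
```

c = 21

Transformed code:
def work(ix, c):
    c = 21 + ix
    c = ix + 0
    c = 36 % ix
    c = c // 4
    c = 1 - c
    ix = 12 + ix
    c = 21
    return c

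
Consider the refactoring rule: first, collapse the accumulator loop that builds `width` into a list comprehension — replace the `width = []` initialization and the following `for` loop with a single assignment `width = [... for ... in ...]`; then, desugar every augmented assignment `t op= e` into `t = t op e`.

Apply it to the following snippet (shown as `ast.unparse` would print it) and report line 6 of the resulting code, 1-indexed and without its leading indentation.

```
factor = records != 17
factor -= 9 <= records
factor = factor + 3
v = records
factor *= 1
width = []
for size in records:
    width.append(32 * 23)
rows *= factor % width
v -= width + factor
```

Transformed code:
factor = records != 17
factor = factor - (9 <= records)
factor = factor + 3
v = records
factor = factor * 1
width = [32 * 23 for size in records]
rows = rows * (factor % width)
v = v - (width + factor)

width = [32 * 23 for size in records]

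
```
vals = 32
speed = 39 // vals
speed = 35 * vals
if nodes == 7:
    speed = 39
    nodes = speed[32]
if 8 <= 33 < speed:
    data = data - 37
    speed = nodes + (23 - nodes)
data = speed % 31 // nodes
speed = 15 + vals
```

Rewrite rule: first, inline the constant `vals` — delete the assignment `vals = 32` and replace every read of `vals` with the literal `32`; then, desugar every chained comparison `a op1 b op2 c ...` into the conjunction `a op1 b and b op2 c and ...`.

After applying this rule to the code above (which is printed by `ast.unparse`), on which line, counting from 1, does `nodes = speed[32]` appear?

5

Transformed code:
speed = 39 // 32
speed = 35 * 32
if nodes == 7:
    speed = 39
    nodes = speed[32]
if 8 <= 33 and 33 < speed:
    data = data - 37
    speed = nodes + (23 - nodes)
data = speed % 31 // nodes
speed = 15 + 32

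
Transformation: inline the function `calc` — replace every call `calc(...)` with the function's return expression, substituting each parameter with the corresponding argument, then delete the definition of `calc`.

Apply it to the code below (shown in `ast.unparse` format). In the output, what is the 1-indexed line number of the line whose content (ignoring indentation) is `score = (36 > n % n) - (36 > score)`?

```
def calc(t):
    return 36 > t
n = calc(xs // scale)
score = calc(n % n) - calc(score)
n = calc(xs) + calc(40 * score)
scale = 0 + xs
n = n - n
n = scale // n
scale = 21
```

Transformed code:
n = 36 > xs // scale
score = (36 > n % n) - (36 > score)
n = (36 > xs) + (36 > 40 * score)
scale = 0 + xs
n = n - n
n = scale // n
scale = 21

2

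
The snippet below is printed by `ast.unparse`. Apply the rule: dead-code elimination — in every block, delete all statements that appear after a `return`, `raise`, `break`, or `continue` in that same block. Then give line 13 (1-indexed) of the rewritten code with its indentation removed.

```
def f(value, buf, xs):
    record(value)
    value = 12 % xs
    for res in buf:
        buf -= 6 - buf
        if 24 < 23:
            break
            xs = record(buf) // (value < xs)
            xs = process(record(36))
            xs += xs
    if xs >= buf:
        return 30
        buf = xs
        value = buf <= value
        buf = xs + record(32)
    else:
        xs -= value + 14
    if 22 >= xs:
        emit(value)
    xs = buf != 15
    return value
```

emit(value)

Transformed code:
def f(value, buf, xs):
    record(value)
    value = 12 % xs
    for res in buf:
        buf -= 6 - buf
        if 24 < 23:
            break
    if xs >= buf:
        return 30
    else:
        xs -= value + 14
    if 22 >= xs:
        emit(value)
    xs = buf != 15
    return value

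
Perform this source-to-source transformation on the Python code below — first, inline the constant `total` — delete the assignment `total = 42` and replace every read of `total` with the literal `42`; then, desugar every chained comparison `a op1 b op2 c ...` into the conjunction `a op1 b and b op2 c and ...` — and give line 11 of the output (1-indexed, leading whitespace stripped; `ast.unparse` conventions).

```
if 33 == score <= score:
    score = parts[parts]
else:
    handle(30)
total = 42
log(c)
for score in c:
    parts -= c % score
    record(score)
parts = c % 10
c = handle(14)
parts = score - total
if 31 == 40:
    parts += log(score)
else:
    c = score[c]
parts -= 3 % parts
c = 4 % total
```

Transformed code:
if 33 == score and score <= score:
    score = parts[parts]
else:
    handle(30)
log(c)
for score in c:
    parts -= c % score
    record(score)
parts = c % 10
c = handle(14)
parts = score - 42
if 31 == 40:
    parts += log(score)
else:
    c = score[c]
parts -= 3 % parts
c = 4 % 42

parts = score - 42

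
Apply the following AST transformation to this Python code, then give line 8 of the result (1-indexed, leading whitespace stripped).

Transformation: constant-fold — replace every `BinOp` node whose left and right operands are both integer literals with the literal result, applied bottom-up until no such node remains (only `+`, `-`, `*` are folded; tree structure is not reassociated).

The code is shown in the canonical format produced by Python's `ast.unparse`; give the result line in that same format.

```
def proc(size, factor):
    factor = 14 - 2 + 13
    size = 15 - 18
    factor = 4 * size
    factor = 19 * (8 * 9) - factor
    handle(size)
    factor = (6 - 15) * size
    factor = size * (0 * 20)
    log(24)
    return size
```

factor = size * 0

Transformed code:
def proc(size, factor):
    factor = 25
    size = -3
    factor = 4 * size
    factor = 1368 - factor
    handle(size)
    factor = -9 * size
    factor = size * 0
    log(24)
    return size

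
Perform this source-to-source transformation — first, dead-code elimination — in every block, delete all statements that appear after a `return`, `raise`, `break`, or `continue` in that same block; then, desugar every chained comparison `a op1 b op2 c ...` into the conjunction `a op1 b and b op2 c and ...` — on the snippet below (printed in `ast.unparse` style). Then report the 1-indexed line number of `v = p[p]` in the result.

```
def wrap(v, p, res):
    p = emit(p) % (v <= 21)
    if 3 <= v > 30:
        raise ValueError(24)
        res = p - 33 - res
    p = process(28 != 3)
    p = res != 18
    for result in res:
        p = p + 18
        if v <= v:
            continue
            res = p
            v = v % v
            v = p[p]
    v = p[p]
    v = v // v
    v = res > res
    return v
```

11

Transformed code:
def wrap(v, p, res):
    p = emit(p) % (v <= 21)
    if 3 <= v and v > 30:
        raise ValueError(24)
    p = process(28 != 3)
    p = res != 18
    for result in res:
        p = p + 18
        if v <= v:
            continue
    v = p[p]
    v = v // v
    v = res > res
    return v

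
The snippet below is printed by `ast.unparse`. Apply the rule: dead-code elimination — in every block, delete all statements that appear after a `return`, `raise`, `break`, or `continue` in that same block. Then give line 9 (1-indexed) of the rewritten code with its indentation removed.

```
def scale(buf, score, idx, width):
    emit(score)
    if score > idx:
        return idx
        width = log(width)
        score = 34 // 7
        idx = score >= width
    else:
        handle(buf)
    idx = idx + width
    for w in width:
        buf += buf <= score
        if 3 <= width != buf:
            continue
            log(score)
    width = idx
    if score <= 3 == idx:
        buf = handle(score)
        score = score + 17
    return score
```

Transformed code:
def scale(buf, score, idx, width):
    emit(score)
    if score > idx:
        return idx
    else:
        handle(buf)
    idx = idx + width
    for w in width:
        buf += buf <= score
        if 3 <= width != buf:
            continue
    width = idx
    if score <= 3 == idx:
        buf = handle(score)
        score = score + 17
    return score

buf += buf <= score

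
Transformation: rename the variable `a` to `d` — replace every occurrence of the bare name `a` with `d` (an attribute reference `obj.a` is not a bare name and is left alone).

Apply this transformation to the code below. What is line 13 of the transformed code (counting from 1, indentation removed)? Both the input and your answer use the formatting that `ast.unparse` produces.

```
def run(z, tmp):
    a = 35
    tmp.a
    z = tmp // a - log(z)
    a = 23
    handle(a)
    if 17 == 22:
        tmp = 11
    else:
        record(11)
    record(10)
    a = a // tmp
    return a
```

Transformed code:
def run(z, tmp):
    d = 35
    tmp.a
    z = tmp // d - log(z)
    d = 23
    handle(d)
    if 17 == 22:
        tmp = 11
    else:
        record(11)
    record(10)
    d = d // tmp
    return d

return d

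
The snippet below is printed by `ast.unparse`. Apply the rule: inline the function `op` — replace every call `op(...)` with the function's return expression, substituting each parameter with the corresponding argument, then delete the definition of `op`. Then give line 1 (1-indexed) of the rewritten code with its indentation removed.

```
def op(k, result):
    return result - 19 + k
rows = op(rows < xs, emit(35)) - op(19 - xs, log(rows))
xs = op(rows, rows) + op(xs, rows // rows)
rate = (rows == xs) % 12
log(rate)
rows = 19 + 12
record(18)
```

Transformed code:
rows = emit(35) - 19 + (rows < xs) - (log(rows) - 19 + (19 - xs))
xs = rows - 19 + rows + (rows // rows - 19 + xs)
rate = (rows == xs) % 12
log(rate)
rows = 19 + 12
record(18)

rows = emit(35) - 19 + (rows < xs) - (log(rows) - 19 + (19 - xs))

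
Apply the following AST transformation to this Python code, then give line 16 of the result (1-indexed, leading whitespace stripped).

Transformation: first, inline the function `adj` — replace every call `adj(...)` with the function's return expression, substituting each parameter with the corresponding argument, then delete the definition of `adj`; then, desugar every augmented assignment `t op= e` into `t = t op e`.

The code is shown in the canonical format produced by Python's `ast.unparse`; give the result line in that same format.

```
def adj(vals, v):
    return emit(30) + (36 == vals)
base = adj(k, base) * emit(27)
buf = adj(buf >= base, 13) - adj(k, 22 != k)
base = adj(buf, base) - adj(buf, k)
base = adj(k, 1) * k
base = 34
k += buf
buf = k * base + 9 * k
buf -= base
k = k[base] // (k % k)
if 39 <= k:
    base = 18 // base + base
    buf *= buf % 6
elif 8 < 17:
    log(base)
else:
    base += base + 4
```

base = base + (base + 4)

Transformed code:
base = (emit(30) + (36 == k)) * emit(27)
buf = emit(30) + (36 == (buf >= base)) - (emit(30) + (36 == k))
base = emit(30) + (36 == buf) - (emit(30) + (36 == buf))
base = (emit(30) + (36 == k)) * k
base = 34
k = k + buf
buf = k * base + 9 * k
buf = buf - base
k = k[base] // (k % k)
if 39 <= k:
    base = 18 // base + base
    buf = buf * (buf % 6)
elif 8 < 17:
    log(base)
else:
    base = base + (base + 4)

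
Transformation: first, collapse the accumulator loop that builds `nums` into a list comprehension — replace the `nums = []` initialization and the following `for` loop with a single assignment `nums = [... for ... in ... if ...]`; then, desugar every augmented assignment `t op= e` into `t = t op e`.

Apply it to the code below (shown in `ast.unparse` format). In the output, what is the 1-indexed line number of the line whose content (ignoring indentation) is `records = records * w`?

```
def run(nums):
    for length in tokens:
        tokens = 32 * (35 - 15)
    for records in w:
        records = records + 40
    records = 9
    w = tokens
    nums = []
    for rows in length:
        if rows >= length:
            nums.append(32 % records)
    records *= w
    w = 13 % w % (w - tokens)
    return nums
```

9

Transformed code:
def run(nums):
    for length in tokens:
        tokens = 32 * (35 - 15)
    for records in w:
        records = records + 40
    records = 9
    w = tokens
    nums = [32 % records for rows in length if rows >= length]
    records = records * w
    w = 13 % w % (w - tokens)
    return nums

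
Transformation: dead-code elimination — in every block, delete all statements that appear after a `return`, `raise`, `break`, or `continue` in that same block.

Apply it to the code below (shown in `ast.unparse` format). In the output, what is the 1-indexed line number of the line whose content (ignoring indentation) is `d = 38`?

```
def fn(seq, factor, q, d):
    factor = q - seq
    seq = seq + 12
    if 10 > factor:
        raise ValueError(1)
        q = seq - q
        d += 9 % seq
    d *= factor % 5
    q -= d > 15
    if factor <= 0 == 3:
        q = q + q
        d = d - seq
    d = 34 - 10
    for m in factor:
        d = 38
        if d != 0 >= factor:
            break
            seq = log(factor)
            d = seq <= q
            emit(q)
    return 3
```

Transformed code:
def fn(seq, factor, q, d):
    factor = q - seq
    seq = seq + 12
    if 10 > factor:
        raise ValueError(1)
    d *= factor % 5
    q -= d > 15
    if factor <= 0 == 3:
        q = q + q
        d = d - seq
    d = 34 - 10
    for m in factor:
        d = 38
        if d != 0 >= factor:
            break
    return 3

13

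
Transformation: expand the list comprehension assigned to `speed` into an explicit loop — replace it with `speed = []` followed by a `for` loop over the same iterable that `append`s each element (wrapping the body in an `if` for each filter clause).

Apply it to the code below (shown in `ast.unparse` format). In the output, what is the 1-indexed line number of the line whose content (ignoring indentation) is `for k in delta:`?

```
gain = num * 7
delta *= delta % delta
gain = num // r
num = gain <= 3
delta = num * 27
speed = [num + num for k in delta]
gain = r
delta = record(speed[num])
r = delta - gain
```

Transformed code:
gain = num * 7
delta *= delta % delta
gain = num // r
num = gain <= 3
delta = num * 27
speed = []
for k in delta:
    speed.append(num + num)
gain = r
delta = record(speed[num])
r = delta - gain

7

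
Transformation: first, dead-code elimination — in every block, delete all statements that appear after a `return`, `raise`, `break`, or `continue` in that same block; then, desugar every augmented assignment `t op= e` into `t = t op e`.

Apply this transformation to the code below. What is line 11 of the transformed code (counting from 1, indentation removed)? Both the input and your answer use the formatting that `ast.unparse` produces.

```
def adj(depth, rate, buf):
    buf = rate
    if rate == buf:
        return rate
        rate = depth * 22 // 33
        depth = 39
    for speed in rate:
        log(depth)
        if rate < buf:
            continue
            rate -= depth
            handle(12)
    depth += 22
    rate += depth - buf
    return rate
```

Transformed code:
def adj(depth, rate, buf):
    buf = rate
    if rate == buf:
        return rate
    for speed in rate:
        log(depth)
        if rate < buf:
            continue
    depth = depth + 22
    rate = rate + (depth - buf)
    return rate

return rate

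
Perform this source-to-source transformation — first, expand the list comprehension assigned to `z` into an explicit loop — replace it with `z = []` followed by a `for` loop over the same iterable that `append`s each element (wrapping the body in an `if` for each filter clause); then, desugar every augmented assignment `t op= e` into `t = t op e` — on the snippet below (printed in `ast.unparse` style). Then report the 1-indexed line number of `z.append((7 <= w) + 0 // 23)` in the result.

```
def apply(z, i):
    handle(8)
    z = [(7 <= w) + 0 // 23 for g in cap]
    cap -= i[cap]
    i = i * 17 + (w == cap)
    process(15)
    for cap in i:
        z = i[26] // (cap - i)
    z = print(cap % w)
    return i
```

Transformed code:
def apply(z, i):
    handle(8)
    z = []
    for g in cap:
        z.append((7 <= w) + 0 // 23)
    cap = cap - i[cap]
    i = i * 17 + (w == cap)
    process(15)
    for cap in i:
        z = i[26] // (cap - i)
    z = print(cap % w)
    return i

5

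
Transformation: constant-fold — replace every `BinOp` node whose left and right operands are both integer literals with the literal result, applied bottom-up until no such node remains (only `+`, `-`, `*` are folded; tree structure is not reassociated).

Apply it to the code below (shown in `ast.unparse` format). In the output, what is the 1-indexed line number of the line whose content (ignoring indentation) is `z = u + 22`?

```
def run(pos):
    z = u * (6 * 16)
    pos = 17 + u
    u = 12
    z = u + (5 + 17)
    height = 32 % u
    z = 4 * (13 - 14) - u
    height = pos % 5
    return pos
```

5

Transformed code:
def run(pos):
    z = u * 96
    pos = 17 + u
    u = 12
    z = u + 22
    height = 32 % u
    z = -4 - u
    height = pos % 5
    return pos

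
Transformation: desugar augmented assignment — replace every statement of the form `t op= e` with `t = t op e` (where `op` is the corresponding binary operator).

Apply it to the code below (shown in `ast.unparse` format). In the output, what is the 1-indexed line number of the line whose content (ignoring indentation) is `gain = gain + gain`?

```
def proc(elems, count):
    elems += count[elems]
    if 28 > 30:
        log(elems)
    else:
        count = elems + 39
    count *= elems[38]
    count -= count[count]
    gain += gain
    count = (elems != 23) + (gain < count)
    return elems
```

Transformed code:
def proc(elems, count):
    elems = elems + count[elems]
    if 28 > 30:
        log(elems)
    else:
        count = elems + 39
    count = count * elems[38]
    count = count - count[count]
    gain = gain + gain
    count = (elems != 23) + (gain < count)
    return elems

9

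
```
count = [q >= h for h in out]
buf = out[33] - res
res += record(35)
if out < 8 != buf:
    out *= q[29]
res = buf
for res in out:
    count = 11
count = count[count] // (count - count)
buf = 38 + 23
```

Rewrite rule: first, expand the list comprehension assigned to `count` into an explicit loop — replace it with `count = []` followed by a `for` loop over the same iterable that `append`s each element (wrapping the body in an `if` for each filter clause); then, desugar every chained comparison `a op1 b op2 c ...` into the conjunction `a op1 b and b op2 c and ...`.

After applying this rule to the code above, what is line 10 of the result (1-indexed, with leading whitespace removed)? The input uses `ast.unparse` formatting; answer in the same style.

count = 11

Transformed code:
count = []
for h in out:
    count.append(q >= h)
buf = out[33] - res
res += record(35)
if out < 8 and 8 != buf:
    out *= q[29]
res = buf
for res in out:
    count = 11
count = count[count] // (count - count)
buf = 38 + 23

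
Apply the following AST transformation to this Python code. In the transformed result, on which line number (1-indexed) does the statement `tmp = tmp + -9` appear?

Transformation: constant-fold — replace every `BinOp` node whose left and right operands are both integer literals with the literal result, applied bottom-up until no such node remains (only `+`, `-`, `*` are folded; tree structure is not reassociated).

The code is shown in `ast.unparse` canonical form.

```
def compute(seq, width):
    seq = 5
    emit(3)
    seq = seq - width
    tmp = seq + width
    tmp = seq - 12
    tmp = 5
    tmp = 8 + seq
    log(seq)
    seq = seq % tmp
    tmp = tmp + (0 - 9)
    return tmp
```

Transformed code:
def compute(seq, width):
    seq = 5
    emit(3)
    seq = seq - width
    tmp = seq + width
    tmp = seq - 12
    tmp = 5
    tmp = 8 + seq
    log(seq)
    seq = seq % tmp
    tmp = tmp + -9
    return tmp

11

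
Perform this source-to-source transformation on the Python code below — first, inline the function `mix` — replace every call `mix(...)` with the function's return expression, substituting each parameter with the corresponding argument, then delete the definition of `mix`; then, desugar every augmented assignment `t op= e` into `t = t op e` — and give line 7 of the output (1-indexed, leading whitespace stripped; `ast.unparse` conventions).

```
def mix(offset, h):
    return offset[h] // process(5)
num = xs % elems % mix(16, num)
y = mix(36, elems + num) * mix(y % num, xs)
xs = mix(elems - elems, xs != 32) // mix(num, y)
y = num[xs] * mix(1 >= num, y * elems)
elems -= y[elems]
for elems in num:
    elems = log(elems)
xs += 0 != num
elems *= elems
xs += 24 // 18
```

Transformed code:
num = xs % elems % (16[num] // process(5))
y = 36[elems + num] // process(5) * ((y % num)[xs] // process(5))
xs = (elems - elems)[xs != 32] // process(5) // (num[y] // process(5))
y = num[xs] * ((1 >= num)[y * elems] // process(5))
elems = elems - y[elems]
for elems in num:
    elems = log(elems)
xs = xs + (0 != num)
elems = elems * elems
xs = xs + 24 // 18

elems = log(elems)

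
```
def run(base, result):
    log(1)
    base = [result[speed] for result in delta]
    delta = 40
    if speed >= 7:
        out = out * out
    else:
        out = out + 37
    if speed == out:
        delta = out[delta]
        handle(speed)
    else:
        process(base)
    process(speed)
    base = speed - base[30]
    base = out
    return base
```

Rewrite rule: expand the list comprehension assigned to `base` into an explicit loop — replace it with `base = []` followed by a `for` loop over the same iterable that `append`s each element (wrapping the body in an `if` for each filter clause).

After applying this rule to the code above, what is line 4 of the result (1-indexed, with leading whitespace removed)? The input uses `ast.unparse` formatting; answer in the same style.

Transformed code:
def run(base, result):
    log(1)
    base = []
    for result in delta:
        base.append(result[speed])
    delta = 40
    if speed >= 7:
        out = out * out
    else:
        out = out + 37
    if speed == out:
        delta = out[delta]
        handle(speed)
    else:
        process(base)
    process(speed)
    base = speed - base[30]
    base = out
    return base

for result in delta:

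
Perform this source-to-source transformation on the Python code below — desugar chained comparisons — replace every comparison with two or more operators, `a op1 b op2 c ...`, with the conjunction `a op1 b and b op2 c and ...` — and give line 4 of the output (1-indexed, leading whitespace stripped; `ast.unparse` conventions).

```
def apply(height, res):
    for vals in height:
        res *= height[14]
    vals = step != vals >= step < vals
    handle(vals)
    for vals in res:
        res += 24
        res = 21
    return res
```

vals = step != vals and vals >= step and (step < vals)

Transformed code:
def apply(height, res):
    for vals in height:
        res *= height[14]
    vals = step != vals and vals >= step and (step < vals)
    handle(vals)
    for vals in res:
        res += 24
        res = 21
    return res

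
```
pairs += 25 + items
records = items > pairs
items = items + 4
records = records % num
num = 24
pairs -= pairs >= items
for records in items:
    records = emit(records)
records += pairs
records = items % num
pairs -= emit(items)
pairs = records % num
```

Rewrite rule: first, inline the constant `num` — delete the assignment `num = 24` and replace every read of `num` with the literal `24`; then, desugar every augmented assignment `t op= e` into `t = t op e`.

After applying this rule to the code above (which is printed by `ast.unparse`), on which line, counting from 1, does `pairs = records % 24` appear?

11

Transformed code:
pairs = pairs + (25 + items)
records = items > pairs
items = items + 4
records = records % 24
pairs = pairs - (pairs >= items)
for records in items:
    records = emit(records)
records = records + pairs
records = items % 24
pairs = pairs - emit(items)
pairs = records % 24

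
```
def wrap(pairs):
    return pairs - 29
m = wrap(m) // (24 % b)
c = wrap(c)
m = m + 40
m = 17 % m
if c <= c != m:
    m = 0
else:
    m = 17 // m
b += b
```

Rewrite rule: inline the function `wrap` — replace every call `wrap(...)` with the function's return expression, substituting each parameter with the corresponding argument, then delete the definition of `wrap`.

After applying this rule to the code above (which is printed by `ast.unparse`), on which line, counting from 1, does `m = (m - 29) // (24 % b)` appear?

Transformed code:
m = (m - 29) // (24 % b)
c = c - 29
m = m + 40
m = 17 % m
if c <= c != m:
    m = 0
else:
    m = 17 // m
b += b

1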